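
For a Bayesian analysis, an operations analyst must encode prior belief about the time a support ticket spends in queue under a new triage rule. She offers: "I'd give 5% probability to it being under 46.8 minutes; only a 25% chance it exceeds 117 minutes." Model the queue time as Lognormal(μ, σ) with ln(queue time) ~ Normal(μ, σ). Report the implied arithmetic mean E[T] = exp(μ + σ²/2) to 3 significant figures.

E[T] ≈ 96.9 minutes

If T ~ Lognormal(μ,σ) then ln T ~ Normal(μ,σ), so the p-quantile of ln T is μ + z_p·σ.
ln(46.8) = 3.846 and ln(117) = 4.762; z_{0.05} = -1.645, z_{0.75} = 0.6745.
σ = (4.762 − 3.846)/(0.6745 − (-1.645)) = 0.395.
μ = 3.846 − (-1.645)·0.395 = 4.496.
E[T] = exp(μ + σ²/2) = exp(4.496 + 0.0780) = 96.9 minutes.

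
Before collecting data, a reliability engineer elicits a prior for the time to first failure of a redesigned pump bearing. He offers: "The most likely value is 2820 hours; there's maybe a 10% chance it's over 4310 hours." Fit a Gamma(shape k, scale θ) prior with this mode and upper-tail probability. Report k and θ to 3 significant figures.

k ≈ 11.4, θ ≈ 272

Gamma(k,θ) with k>1 has mode (k−1)θ, so θ = 2820/(k−1).
Need P(X < 4310) = 0.9 with θ tied to k this way. Start at k = 2, θ = 2820: P(X<4310) ≈ 0.452.
Too low — raise k to concentrate. Iterating converges to k ≈ 11.4.
Then θ = 2820/(11.4−1) ≈ 272.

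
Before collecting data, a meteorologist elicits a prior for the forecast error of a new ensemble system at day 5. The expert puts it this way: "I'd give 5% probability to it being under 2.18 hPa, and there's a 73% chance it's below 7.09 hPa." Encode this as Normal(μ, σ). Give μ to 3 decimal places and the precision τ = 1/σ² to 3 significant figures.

For Normal(μ,σ), the p-quantile is μ + z_p·σ. Here z_{0.05} = -1.645, z_{0.73} = 0.6128.
So 2.18 = μ − 1.645σ and 7.09 = μ + 0.6128σ.
Subtracting: σ = (7.09 − 2.18)/(0.6128 − (-1.645)) = 2.175.
Then μ = 2.18 − (-1.645)·2.175 = 5.757.
Precision τ = 1/σ² = 1/2.175² = 0.211.

μ = 5.757, τ = 0.211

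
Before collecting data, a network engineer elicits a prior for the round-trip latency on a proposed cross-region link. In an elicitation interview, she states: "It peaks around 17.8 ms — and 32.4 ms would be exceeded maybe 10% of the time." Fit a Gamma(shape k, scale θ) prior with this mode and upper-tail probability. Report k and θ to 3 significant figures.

k ≈ 6.31, θ ≈ 3.35

Gamma(k,θ) with k>1 has mode (k−1)θ, so θ = 17.8/(k−1).
Need P(X < 32.4) = 0.9 with θ tied to k this way. Start at k = 2, θ = 17.8: P(X<32.4) ≈ 0.543.
Too low — raise k to concentrate. Iterating converges to k ≈ 6.31.
Then θ = 17.8/(6.31−1) ≈ 3.35.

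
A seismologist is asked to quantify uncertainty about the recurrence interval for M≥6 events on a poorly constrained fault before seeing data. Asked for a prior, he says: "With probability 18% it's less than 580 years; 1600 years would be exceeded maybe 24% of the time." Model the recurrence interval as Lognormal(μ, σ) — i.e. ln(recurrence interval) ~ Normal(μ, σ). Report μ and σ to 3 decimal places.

μ ≈ 6.936, σ ≈ 0.626

If T ~ Lognormal(μ,σ) then ln T ~ Normal(μ,σ), so the p-quantile of ln T is μ + z_p·σ.
ln(580) = 6.363 and ln(1600) = 7.378; z_{0.18} = -0.9154, z_{0.76} = 0.7063.
σ = (7.378 − 6.363)/(0.7063 − (-0.9154)) = 0.626.
μ = 6.363 − (-0.9154)·0.626 = 6.936.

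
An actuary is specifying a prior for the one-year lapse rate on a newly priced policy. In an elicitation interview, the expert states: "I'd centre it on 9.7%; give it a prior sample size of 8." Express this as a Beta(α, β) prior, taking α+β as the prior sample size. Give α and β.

α = 0.776, β = 7.224

Under the effective-sample-size interpretation, Beta(α, β) has prior mean α/(α+β) and prior sample size α+β.
So α+β = 8 and α/(α+β) = 0.097, giving α = 0.097·8 = 0.776 and β = 8 − 0.776 = 7.224.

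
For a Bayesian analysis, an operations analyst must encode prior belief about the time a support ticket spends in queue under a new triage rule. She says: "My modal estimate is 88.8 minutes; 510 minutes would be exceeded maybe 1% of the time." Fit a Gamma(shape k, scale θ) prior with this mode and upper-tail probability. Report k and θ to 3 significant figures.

Gamma(k,θ) with k>1 has mode (k−1)θ, so θ = 88.8/(k−1).
Need P(X < 510) = 0.99 with θ tied to k this way. Start at k = 2, θ = 88.8: P(X<510) ≈ 0.978.
Too low — raise k to concentrate. Iterating converges to k ≈ 2.23.
Then θ = 88.8/(2.23−1) ≈ 72.2.

k ≈ 2.23, θ ≈ 72.2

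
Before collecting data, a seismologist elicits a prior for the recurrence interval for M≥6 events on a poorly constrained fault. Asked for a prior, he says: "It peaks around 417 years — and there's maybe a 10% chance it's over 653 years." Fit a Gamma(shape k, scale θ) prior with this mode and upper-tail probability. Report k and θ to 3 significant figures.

Gamma(k,θ) with k>1 has mode (k−1)θ, so θ = 417/(k−1).
Need P(X < 653) = 0.9 with θ tied to k this way. Start at k = 2, θ = 417: P(X<653) ≈ 0.464.
Too low — raise k to concentrate. Iterating converges to k ≈ 10.3.
Then θ = 417/(10.3−1) ≈ 44.8.

k ≈ 10.3, θ ≈ 44.8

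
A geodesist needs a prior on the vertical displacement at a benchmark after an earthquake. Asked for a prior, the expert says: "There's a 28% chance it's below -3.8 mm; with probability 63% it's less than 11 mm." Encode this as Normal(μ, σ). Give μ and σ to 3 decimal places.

For Normal(μ,σ), the p-quantile is μ + z_p·σ. Here z_{0.28} = -0.5828, z_{0.63} = 0.3319.
So -3.8 = μ − 0.5828σ and 11 = μ + 0.3319σ.
Subtracting: σ = (11 − -3.8)/(0.3319 − (-0.5828)) = 16.180.
Then μ = -3.8 − (-0.5828)·16.180 = 5.631.

μ = 5.631, σ = 16.180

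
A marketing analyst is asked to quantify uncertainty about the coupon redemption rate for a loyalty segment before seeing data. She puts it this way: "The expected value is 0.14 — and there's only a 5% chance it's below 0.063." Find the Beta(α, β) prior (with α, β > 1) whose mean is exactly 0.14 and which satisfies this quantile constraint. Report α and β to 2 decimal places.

With mean 0.14 fixed, write α = 0.14s, β = 0.86s where s = α+β.
Need P(θ < 0.063) = 0.05 under Beta(0.14s, 0.86s). Normal approximation: (q−m)/√(m(1−m)/s) ≈ z_{0.05} = -1.64, so s ≈ 0.14·0.86·(-1.64)²/(0.063−0.14)² = 54.9.
At s = 54.9: P(θ<0.063) ≈ 0.026. Adjusting to match 0.05 gives s ≈ 41.09.
So α = 0.14·41.09 ≈ 5.75, β = 0.86·41.09 ≈ 35.34.

α ≈ 5.75, β ≈ 35.34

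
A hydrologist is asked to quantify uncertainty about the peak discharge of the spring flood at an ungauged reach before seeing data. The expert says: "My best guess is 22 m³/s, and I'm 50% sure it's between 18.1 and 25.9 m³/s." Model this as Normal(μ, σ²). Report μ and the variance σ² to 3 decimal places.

A symmetric 50% interval runs μ ± z·σ with z = 0.6745.
Half-width = 3.9, so σ = 3.9/0.6745 = 5.7821 and σ² = 33.433.
μ is the stated best guess, 22.000.

μ = 22.000, σ² = 33.433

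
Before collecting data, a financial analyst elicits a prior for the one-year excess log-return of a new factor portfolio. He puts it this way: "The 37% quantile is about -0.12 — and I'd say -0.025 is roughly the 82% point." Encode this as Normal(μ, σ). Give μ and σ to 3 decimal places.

μ = -0.095, σ = 0.076

The p-quantile of Normal(μ,σ) is μ + z_p·σ, with z_{0.37} = -0.3319 and z_{0.82} = 0.9154.
Eliminate σ: μ = (z₂·x₁ − z₁·x₂)/(z₂ − z₁) = (0.9154·-0.12 − (-0.3319)·-0.025)/1.247 = -0.095.
Then σ = (x₂ − x₁)/(z₂ − z₁) = (-0.025 − -0.12)/1.247 = 0.076.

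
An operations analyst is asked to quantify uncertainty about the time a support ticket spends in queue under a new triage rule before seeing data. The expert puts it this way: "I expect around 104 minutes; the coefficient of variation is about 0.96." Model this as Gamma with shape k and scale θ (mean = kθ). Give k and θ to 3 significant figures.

k ≈ 1.09, θ ≈ 95.8

For Gamma(k, scale θ): mean = kθ, variance = kθ², so CV = 1/√k.
CV = 0.96, hence k = 1/CV² = 1.09.
Then θ = mean/k = 104/1.09 = 95.8.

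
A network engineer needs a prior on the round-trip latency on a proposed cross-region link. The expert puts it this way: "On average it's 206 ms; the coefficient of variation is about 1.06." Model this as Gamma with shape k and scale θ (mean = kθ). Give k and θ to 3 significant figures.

For Gamma(k, scale θ): mean = kθ, variance = kθ², so CV = 1/√k.
CV = 1.06, hence k = 1/CV² = 0.89.
Then θ = mean/k = 206/0.89 = 231.

k ≈ 0.89, θ ≈ 231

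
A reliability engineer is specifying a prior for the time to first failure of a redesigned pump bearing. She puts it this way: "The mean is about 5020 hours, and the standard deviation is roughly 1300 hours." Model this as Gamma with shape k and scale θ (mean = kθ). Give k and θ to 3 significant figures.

For Gamma(k, scale θ): mean = kθ, variance = kθ², so CV = 1/√k.
CV = SD/mean = 1300/5020 = 0.259, hence k = 1/CV² = 14.9.
Then θ = mean/k = 5020/14.9 = 337.

k ≈ 14.9, θ ≈ 337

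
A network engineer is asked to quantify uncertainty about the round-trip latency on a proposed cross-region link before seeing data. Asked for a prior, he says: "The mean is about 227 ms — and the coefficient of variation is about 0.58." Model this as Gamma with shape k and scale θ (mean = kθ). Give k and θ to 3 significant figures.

For Gamma(k, scale θ): mean = kθ, variance = kθ², so CV = 1/√k.
CV = 0.58, hence k = 1/CV² = 2.97.
Then θ = mean/k = 227/2.97 = 76.4.

k ≈ 2.97, θ ≈ 76.4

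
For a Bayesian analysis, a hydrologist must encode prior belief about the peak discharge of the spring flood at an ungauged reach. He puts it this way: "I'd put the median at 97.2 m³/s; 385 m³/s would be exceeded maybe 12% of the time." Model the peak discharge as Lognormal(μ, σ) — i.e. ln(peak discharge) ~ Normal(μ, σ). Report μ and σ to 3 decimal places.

μ ≈ 4.577, σ ≈ 1.171

If T ~ Lognormal(μ,σ) then ln T ~ Normal(μ,σ), so the p-quantile of ln T is μ + z_p·σ.
ln(97.2) = 4.577 and ln(385) = 5.953; z_{0.5} = 0, z_{0.88} = 1.175.
σ = (5.953 − 4.577)/(1.175 − (0)) = 1.171.
μ = 4.577 − (0)·1.171 = 4.577.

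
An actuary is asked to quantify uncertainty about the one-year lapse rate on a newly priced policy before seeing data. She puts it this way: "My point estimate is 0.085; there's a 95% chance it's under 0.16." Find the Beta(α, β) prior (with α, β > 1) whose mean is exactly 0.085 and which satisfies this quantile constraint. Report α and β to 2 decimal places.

α ≈ 3.98, β ≈ 42.88

With mean 0.085 fixed, write α = 0.085s, β = 0.915s where s = α+β.
Need P(θ < 0.16) = 0.95 under Beta(0.085s, 0.915s). Normal approximation: (q−m)/√(m(1−m)/s) ≈ z_{0.95} = 1.64, so s ≈ 0.085·0.915·(1.64)²/(0.16−0.085)² = 37.4.
At s = 37.4: P(θ<0.16) ≈ 0.933. Adjusting to match 0.95 gives s ≈ 46.86.
So α = 0.085·46.86 ≈ 3.98, β = 0.915·46.86 ≈ 42.88.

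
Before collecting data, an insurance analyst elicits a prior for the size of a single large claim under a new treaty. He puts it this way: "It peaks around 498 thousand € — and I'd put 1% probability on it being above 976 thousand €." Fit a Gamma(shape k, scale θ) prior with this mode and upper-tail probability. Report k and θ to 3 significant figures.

k ≈ 11.9, θ ≈ 45.7

Gamma(k,θ) with k>1 has mode (k−1)θ, so θ = 498/(k−1).
Need P(X < 976) = 0.99 with θ tied to k this way. Start at k = 2, θ = 498: P(X<976) ≈ 0.583.
Too low — raise k to concentrate. Iterating converges to k ≈ 11.9.
Then θ = 498/(11.9−1) ≈ 45.7.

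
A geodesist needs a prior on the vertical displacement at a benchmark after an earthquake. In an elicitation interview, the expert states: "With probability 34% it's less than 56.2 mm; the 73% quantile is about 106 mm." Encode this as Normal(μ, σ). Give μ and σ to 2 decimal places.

μ = 76.23, σ = 48.57

The p-quantile of Normal(μ,σ) is μ + z_p·σ, with z_{0.34} = -0.4125 and z_{0.73} = 0.6128.
Eliminate σ: μ = (z₂·x₁ − z₁·x₂)/(z₂ − z₁) = (0.6128·56.2 − (-0.4125)·106)/1.025 = 76.23.
Then σ = (x₂ − x₁)/(z₂ − z₁) = (106 − 56.2)/1.025 = 48.57.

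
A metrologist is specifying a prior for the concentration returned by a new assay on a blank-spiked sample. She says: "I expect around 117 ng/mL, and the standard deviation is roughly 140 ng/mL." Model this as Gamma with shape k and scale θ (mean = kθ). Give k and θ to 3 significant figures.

For Gamma(k, scale θ): mean = kθ, variance = kθ², so CV = 1/√k.
CV = SD/mean = 140/117 = 1.197, hence k = 1/CV² = 0.698.
Then θ = mean/k = 117/0.698 = 168.

k ≈ 0.698, θ ≈ 168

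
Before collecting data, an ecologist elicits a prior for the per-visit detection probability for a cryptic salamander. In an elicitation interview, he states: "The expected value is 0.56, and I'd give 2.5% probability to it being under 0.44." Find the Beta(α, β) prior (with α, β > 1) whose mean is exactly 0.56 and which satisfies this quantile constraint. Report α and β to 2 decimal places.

With mean 0.56 fixed, write α = 0.56s, β = 0.44s where s = α+β.
Need P(θ < 0.44) = 0.025 under Beta(0.56s, 0.44s). Normal approximation: (q−m)/√(m(1−m)/s) ≈ z_{0.025} = -1.96, so s ≈ 0.56·0.44·(-1.96)²/(0.44−0.56)² = 65.7.
At s = 65.7: P(θ<0.44) ≈ 0.025. Adjusting to match 0.025 gives s ≈ 66.20.
So α = 0.56·66.20 ≈ 37.07, β = 0.44·66.20 ≈ 29.13.

α ≈ 37.07, β ≈ 29.13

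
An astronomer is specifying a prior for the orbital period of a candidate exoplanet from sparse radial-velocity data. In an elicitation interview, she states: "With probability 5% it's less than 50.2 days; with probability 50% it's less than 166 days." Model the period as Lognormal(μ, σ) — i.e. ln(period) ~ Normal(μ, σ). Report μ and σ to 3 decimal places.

μ ≈ 5.112, σ ≈ 0.727

If T ~ Lognormal(μ,σ) then ln T ~ Normal(μ,σ), so the p-quantile of ln T is μ + z_p·σ.
ln(50.2) = 3.916 and ln(166) = 5.112; z_{0.05} = -1.645, z_{0.5} = 0.
σ = (5.112 − 3.916)/(0 − (-1.645)) = 0.727.
μ = 3.916 − (-1.645)·0.727 = 5.112.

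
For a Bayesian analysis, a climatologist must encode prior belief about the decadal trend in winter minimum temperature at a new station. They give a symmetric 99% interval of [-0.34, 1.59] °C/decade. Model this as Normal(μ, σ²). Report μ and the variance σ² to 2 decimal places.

μ = 0.62, σ² = 0.14

A symmetric 99% interval runs μ ± z·σ with z = 2.576.
Half-width = 0.965, so σ = 0.965/2.576 = 0.375 and σ² = 0.14.
μ is the interval midpoint, 0.62.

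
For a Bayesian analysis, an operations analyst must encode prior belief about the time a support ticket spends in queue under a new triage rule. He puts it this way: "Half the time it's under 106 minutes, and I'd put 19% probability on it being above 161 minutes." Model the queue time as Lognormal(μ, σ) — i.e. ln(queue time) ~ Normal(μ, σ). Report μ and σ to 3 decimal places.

μ ≈ 4.663, σ ≈ 0.476

If T ~ Lognormal(μ,σ) then ln T ~ Normal(μ,σ), so the p-quantile of ln T is μ + z_p·σ.
ln(106) = 4.663 and ln(161) = 5.081; z_{0.5} = 0, z_{0.81} = 0.8779.
σ = (5.081 − 4.663)/(0.8779 − (0)) = 0.476.
μ = 4.663 − (0)·0.476 = 4.663.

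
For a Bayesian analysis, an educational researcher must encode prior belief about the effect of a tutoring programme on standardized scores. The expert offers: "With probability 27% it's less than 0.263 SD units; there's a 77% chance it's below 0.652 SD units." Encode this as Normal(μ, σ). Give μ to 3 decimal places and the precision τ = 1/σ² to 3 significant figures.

μ = 0.439, τ = 12.1

For Normal(μ,σ), the p-quantile is μ + z_p·σ. Here z_{0.27} = -0.6128, z_{0.77} = 0.7388.
So 0.263 = μ − 0.6128σ and 0.652 = μ + 0.7388σ.
Subtracting: σ = (0.652 − 0.263)/(0.7388 − (-0.6128)) = 0.288.
Then μ = 0.263 − (-0.6128)·0.288 = 0.439.
Precision τ = 1/σ² = 1/0.2878² = 12.1.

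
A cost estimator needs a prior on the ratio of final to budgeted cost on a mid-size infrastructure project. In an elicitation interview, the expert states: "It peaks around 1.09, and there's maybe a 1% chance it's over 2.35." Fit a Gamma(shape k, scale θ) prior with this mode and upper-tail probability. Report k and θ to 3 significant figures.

k ≈ 9.2, θ ≈ 0.133

Gamma(k,θ) with k>1 has mode (k−1)θ, so θ = 1.09/(k−1).
Need P(X < 2.35) = 0.99 with θ tied to k this way. Start at k = 2, θ = 1.09: P(X<2.35) ≈ 0.635.
Too low — raise k to concentrate. Iterating converges to k ≈ 9.2.
Then θ = 1.09/(9.2−1) ≈ 0.133.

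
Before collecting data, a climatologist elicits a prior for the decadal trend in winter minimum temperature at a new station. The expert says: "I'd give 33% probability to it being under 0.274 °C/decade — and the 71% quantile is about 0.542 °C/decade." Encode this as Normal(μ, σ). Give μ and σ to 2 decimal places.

μ = 0.39, σ = 0.27

For Normal(μ,σ), the p-quantile is μ + z_p·σ. Here z_{0.33} = -0.4399, z_{0.71} = 0.5534.
So 0.274 = μ − 0.4399σ and 0.542 = μ + 0.5534σ.
Subtracting: σ = (0.542 − 0.274)/(0.5534 − (-0.4399)) = 0.27.
Then μ = 0.274 − (-0.4399)·0.27 = 0.39.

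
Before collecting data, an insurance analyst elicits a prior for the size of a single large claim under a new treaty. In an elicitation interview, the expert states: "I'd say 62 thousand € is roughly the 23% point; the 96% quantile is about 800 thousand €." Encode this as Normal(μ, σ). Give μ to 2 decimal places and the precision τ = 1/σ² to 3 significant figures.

μ = 281.02, τ = 1.14e-05

The p-quantile of Normal(μ,σ) is μ + z_p·σ, with z_{0.23} = -0.7388 and z_{0.96} = 1.751.
Eliminate σ: μ = (z₂·x₁ − z₁·x₂)/(z₂ − z₁) = (1.751·62 − (-0.7388)·800)/2.49 = 281.02.
Then σ = (x₂ − x₁)/(z₂ − z₁) = (800 − 62)/2.49 = 296.44.
Precision τ = 1/σ² = 1/296.4² = 1.14e-05.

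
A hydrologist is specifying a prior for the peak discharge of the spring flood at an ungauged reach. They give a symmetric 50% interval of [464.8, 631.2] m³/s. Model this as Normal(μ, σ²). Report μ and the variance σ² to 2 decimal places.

A symmetric 50% interval runs μ ± z·σ with z = 0.6745.
Half-width = 83.2, so σ = 83.2/0.6745 = 123.353 and σ² = 15215.84.
μ is the interval midpoint, 548.00.

μ = 548.00, σ² = 15215.84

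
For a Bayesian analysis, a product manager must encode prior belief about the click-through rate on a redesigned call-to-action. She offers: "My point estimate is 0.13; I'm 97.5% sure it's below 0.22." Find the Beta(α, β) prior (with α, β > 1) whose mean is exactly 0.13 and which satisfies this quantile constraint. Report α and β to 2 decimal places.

α ≈ 8.64, β ≈ 57.81

With mean 0.13 fixed, write α = 0.13s, β = 0.87s where s = α+β.
Need P(θ < 0.22) = 0.975 under Beta(0.13s, 0.87s). Normal approximation: (q−m)/√(m(1−m)/s) ≈ z_{0.975} = 1.96, so s ≈ 0.13·0.87·(1.96)²/(0.22−0.13)² = 53.6.
At s = 53.6: P(θ<0.22) ≈ 0.962. Adjusting to match 0.975 gives s ≈ 66.45.
So α = 0.13·66.45 ≈ 8.64, β = 0.87·66.45 ≈ 57.81.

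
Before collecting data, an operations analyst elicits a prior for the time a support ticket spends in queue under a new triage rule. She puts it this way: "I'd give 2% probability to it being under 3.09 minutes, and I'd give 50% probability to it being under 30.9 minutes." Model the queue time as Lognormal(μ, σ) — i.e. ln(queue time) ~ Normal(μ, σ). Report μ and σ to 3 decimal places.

If T ~ Lognormal(μ,σ) then ln T ~ Normal(μ,σ), so the p-quantile of ln T is μ + z_p·σ.
ln(3.09) = 1.128 and ln(30.9) = 3.431; z_{0.02} = -2.054, z_{0.5} = 0.
σ = (3.431 − 1.128)/(0 − (-2.054)) = 1.121.
μ = 1.128 − (-2.054)·1.121 = 3.431.

μ ≈ 3.431, σ ≈ 1.121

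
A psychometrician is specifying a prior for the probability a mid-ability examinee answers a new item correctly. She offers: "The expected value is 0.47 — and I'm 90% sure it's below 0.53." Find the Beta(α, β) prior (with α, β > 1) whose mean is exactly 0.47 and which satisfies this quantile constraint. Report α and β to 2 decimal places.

α ≈ 53.46, β ≈ 60.29

With mean 0.47 fixed, write α = 0.47s, β = 0.53s where s = α+β.
Need P(θ < 0.53) = 0.9 under Beta(0.47s, 0.53s). Normal approximation: (q−m)/√(m(1−m)/s) ≈ z_{0.9} = 1.28, so s ≈ 0.47·0.53·(1.28)²/(0.53−0.47)² = 113.6.
At s = 113.6: P(θ<0.53) ≈ 0.900. Adjusting to match 0.9 gives s ≈ 113.75.
So α = 0.47·113.75 ≈ 53.46, β = 0.53·113.75 ≈ 60.29.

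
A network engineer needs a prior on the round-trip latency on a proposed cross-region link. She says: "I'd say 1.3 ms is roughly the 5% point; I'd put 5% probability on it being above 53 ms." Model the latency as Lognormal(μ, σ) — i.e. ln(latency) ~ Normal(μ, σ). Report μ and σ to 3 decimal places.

If T ~ Lognormal(μ,σ) then ln T ~ Normal(μ,σ), so the p-quantile of ln T is μ + z_p·σ.
ln(1.3) = 0.2624 and ln(53) = 3.97; z_{0.05} = -1.645, z_{0.95} = 1.645.
σ = (3.97 − 0.2624)/(1.645 − (-1.645)) = 1.127.
μ = 0.2624 − (-1.645)·1.127 = 2.116.

μ ≈ 2.116, σ ≈ 1.127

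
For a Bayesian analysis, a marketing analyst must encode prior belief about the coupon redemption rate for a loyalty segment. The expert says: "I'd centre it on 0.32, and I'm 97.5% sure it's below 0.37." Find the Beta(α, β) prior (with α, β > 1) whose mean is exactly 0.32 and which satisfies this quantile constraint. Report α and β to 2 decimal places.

With mean 0.32 fixed, write α = 0.32s, β = 0.68s where s = α+β.
Need P(θ < 0.37) = 0.975 under Beta(0.32s, 0.68s). Normal approximation: (q−m)/√(m(1−m)/s) ≈ z_{0.975} = 1.96, so s ≈ 0.32·0.68·(1.96)²/(0.37−0.32)² = 334.4.
At s = 334.4: P(θ<0.37) ≈ 0.973. Adjusting to match 0.975 gives s ≈ 346.40.
So α = 0.32·346.40 ≈ 110.85, β = 0.68·346.40 ≈ 235.55.

α ≈ 110.85, β ≈ 235.55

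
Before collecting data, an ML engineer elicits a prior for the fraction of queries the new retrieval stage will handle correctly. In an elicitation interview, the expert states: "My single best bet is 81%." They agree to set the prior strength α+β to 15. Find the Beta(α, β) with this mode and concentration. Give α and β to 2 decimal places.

For α,β > 1 the Beta mode is (α−1)/(α+β−2). With α+β = 15, the mode is (α−1)/13.
Set (α−1)/13 = 0.81 → α = 1 + 0.81·13 = 11.53.
β = 15 − α = 3.47.

α = 11.53, β = 3.47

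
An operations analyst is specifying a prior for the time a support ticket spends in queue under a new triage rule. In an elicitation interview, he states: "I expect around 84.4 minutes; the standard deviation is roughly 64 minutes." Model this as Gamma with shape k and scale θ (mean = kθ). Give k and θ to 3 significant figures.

k ≈ 1.74, θ ≈ 48.5

For Gamma(k, scale θ): mean = kθ, variance = kθ², so CV = 1/√k.
CV = SD/mean = 64/84.4 = 0.7583, hence k = 1/CV² = 1.74.
Then θ = mean/k = 84.4/1.74 = 48.5.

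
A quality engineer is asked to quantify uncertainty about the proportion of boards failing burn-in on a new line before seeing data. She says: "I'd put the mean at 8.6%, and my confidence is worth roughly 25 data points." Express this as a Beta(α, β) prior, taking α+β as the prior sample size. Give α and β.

α = 2.15, β = 22.85

Under the effective-sample-size interpretation, Beta(α, β) has prior mean α/(α+β) and prior sample size α+β.
So α+β = 25 and α/(α+β) = 0.086, giving α = 0.086·25 = 2.15 and β = 25 − 2.15 = 22.85.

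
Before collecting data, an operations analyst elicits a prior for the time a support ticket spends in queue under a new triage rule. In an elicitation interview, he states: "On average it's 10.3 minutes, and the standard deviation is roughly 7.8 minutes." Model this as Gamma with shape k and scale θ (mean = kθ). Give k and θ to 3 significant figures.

k ≈ 1.74, θ ≈ 5.91

For Gamma(k, scale θ): mean = kθ, variance = kθ², so CV = 1/√k.
CV = SD/mean = 7.8/10.3 = 0.7573, hence k = 1/CV² = 1.74.
Then θ = mean/k = 10.3/1.74 = 5.91.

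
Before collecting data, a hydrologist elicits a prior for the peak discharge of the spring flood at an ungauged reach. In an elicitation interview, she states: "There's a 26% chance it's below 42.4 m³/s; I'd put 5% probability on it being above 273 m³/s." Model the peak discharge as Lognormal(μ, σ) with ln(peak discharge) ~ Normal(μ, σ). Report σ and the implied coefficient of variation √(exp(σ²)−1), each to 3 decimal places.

σ ≈ 0.814, CV ≈ 0.969

If T ~ Lognormal(μ,σ) then ln T ~ Normal(μ,σ), so the p-quantile of ln T is μ + z_p·σ.
ln(42.4) = 3.747 and ln(273) = 5.609; z_{0.26} = -0.6433, z_{0.95} = 1.645.
σ = (5.609 − 3.747)/(1.645 − (-0.6433)) = 0.814.
μ = 3.747 − (-0.6433)·0.814 = 4.271.
CV = √(exp(σ²)−1) = √(exp(0.6624)−1) = 0.969.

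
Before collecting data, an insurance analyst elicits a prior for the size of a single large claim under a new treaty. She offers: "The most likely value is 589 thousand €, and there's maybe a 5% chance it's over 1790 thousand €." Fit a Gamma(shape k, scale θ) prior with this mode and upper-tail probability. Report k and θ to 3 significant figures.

Gamma(k,θ) with k>1 has mode (k−1)θ, so θ = 589/(k−1).
Need P(X < 1790) = 0.95 with θ tied to k this way. Start at k = 2, θ = 589: P(X<1790) ≈ 0.807.
Too low — raise k to concentrate. Iterating converges to k ≈ 3.14.
Then θ = 589/(3.14−1) ≈ 275.

k ≈ 3.14, θ ≈ 275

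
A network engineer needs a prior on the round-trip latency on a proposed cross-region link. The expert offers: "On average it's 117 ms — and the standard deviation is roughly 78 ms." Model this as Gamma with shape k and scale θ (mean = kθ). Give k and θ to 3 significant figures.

k ≈ 2.25, θ ≈ 52

For Gamma(k, scale θ): mean = kθ, variance = kθ², so CV = 1/√k.
CV = SD/mean = 78/117 = 0.6667, hence k = 1/CV² = 2.25.
Then θ = mean/k = 117/2.25 = 52.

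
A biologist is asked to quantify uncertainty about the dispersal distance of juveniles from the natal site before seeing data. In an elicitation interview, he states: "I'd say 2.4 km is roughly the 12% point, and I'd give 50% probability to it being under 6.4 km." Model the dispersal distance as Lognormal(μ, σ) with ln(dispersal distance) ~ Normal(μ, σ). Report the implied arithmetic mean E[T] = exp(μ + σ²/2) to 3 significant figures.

If T ~ Lognormal(μ,σ) then ln T ~ Normal(μ,σ), so the p-quantile of ln T is μ + z_p·σ.
ln(2.4) = 0.8755 and ln(6.4) = 1.856; z_{0.12} = -1.175, z_{0.5} = 0.
σ = (1.856 − 0.8755)/(0 − (-1.175)) = 0.835.
μ = 0.8755 − (-1.175)·0.835 = 1.856.
E[T] = exp(μ + σ²/2) = exp(1.856 + 0.3484) = 9.07 km.

E[T] ≈ 9.07 km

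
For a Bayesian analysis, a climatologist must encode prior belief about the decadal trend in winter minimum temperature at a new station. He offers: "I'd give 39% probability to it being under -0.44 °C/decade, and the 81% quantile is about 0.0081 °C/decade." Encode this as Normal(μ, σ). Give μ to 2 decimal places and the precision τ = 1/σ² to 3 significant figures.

μ = -0.33, τ = 6.67

For Normal(μ,σ), the p-quantile is μ + z_p·σ. Here z_{0.39} = -0.2793, z_{0.81} = 0.8779.
So -0.44 = μ − 0.2793σ and 0.0081 = μ + 0.8779σ.
Subtracting: σ = (0.0081 − -0.44)/(0.8779 − (-0.2793)) = 0.39.
Then μ = -0.44 − (-0.2793)·0.39 = -0.33.
Precision τ = 1/σ² = 1/0.3872² = 6.67.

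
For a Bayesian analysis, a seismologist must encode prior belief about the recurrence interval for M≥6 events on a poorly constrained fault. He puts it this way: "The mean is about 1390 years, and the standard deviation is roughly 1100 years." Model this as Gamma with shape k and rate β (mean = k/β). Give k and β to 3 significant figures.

For Gamma(k, rate β): mean = k/β, variance = k/β², so CV = 1/√k.
CV = SD/mean = 1100/1390 = 0.7914, hence k = 1/CV² = 1.6.
Then β = k/mean = 1.6/1390 = 0.00115.

k ≈ 1.6, β ≈ 0.00115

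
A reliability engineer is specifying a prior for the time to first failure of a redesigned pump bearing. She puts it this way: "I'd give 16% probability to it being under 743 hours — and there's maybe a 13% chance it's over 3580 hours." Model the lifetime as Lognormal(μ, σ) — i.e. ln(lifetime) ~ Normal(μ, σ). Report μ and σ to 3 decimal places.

If T ~ Lognormal(μ,σ) then ln T ~ Normal(μ,σ), so the p-quantile of ln T is μ + z_p·σ.
ln(743) = 6.611 and ln(3580) = 8.183; z_{0.16} = -0.9945, z_{0.87} = 1.126.
σ = (8.183 − 6.611)/(1.126 − (-0.9945)) = 0.741.
μ = 6.611 − (-0.9945)·0.741 = 7.348.

μ ≈ 7.348, σ ≈ 0.741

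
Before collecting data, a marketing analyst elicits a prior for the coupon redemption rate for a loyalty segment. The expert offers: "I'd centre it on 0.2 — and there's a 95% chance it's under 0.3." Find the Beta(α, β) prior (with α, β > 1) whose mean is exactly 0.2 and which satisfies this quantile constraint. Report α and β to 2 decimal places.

With mean 0.2 fixed, write α = 0.2s, β = 0.8s where s = α+β.
Need P(θ < 0.3) = 0.95 under Beta(0.2s, 0.8s). Normal approximation: (q−m)/√(m(1−m)/s) ≈ z_{0.95} = 1.64, so s ≈ 0.2·0.8·(1.64)²/(0.3−0.2)² = 43.3.
At s = 43.3: P(θ<0.3) ≈ 0.940. Adjusting to match 0.95 gives s ≈ 48.70.
So α = 0.2·48.70 ≈ 9.74, β = 0.8·48.70 ≈ 38.96.

α ≈ 9.74, β ≈ 38.96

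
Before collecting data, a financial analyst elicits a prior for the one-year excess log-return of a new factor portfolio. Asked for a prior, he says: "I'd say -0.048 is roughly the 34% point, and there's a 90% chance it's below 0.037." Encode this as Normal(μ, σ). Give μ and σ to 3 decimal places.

For Normal(μ,σ), the p-quantile is μ + z_p·σ. Here z_{0.34} = -0.4125, z_{0.9} = 1.282.
So -0.048 = μ − 0.4125σ and 0.037 = μ + 1.282σ.
Subtracting: σ = (0.037 − -0.048)/(1.282 − (-0.4125)) = 0.050.
Then μ = -0.048 − (-0.4125)·0.050 = -0.027.

μ = -0.027, σ = 0.050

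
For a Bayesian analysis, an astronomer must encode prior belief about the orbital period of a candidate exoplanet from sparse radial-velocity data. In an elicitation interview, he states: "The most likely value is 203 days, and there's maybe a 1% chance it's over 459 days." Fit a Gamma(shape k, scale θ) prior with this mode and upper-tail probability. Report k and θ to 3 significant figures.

k ≈ 8.2, θ ≈ 28.2

Gamma(k,θ) with k>1 has mode (k−1)θ, so θ = 203/(k−1).
Need P(X < 459) = 0.99 with θ tied to k this way. Start at k = 2, θ = 203: P(X<459) ≈ 0.660.
Too low — raise k to concentrate. Iterating converges to k ≈ 8.2.
Then θ = 203/(8.2−1) ≈ 28.2.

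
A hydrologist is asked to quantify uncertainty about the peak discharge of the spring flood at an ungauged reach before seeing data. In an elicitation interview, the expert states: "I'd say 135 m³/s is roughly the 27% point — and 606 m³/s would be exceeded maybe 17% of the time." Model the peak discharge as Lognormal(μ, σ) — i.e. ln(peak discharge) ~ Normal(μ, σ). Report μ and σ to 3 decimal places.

If T ~ Lognormal(μ,σ) then ln T ~ Normal(μ,σ), so the p-quantile of ln T is μ + z_p·σ.
ln(135) = 4.905 and ln(606) = 6.407; z_{0.27} = -0.6128, z_{0.83} = 0.9542.
σ = (6.407 − 4.905)/(0.9542 − (-0.6128)) = 0.958.
μ = 4.905 − (-0.6128)·0.958 = 5.493.

μ ≈ 5.493, σ ≈ 0.958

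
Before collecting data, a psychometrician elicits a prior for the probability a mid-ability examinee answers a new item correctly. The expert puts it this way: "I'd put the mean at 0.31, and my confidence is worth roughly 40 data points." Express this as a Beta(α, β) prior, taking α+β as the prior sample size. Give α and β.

α = 12.4, β = 27.6

Under the effective-sample-size interpretation, Beta(α, β) has prior mean α/(α+β) and prior sample size α+β.
So α+β = 40 and α/(α+β) = 0.31, giving α = 0.31·40 = 12.4 and β = 40 − 12.4 = 27.6.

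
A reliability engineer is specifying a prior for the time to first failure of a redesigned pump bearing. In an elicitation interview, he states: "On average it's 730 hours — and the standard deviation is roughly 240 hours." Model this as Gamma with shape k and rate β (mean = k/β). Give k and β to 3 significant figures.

k ≈ 9.25, β ≈ 0.0127

For Gamma(k, rate β): mean = k/β, variance = k/β², so CV = 1/√k.
CV = SD/mean = 240/730 = 0.3288, hence k = 1/CV² = 9.25.
Then β = k/mean = 9.25/730 = 0.0127.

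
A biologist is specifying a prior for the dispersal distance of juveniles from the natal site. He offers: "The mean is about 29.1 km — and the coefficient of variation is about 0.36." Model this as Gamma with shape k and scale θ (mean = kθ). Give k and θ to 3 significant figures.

k ≈ 7.72, θ ≈ 3.77

For Gamma(k, scale θ): mean = kθ, variance = kθ², so CV = 1/√k.
CV = 0.36, hence k = 1/CV² = 7.72.
Then θ = mean/k = 29.1/7.72 = 3.77.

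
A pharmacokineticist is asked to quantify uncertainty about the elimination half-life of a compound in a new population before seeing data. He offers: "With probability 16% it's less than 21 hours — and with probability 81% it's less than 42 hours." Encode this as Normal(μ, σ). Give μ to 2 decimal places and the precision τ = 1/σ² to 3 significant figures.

For Normal(μ,σ), the p-quantile is μ + z_p·σ. Here z_{0.16} = -0.9945, z_{0.81} = 0.8779.
So 21 = μ − 0.9945σ and 42 = μ + 0.8779σ.
Subtracting: σ = (42 − 21)/(0.8779 − (-0.9945)) = 11.22.
Then μ = 21 − (-0.9945)·11.22 = 32.15.
Precision τ = 1/σ² = 1/11.22² = 0.00795.

μ = 32.15, τ = 0.00795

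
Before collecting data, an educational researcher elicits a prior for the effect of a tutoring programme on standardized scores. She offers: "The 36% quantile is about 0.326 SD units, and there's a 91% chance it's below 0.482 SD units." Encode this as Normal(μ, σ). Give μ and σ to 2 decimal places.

For Normal(μ,σ), the p-quantile is μ + z_p·σ. Here z_{0.36} = -0.3585, z_{0.91} = 1.341.
So 0.326 = μ − 0.3585σ and 0.482 = μ + 1.341σ.
Subtracting: σ = (0.482 − 0.326)/(1.341 − (-0.3585)) = 0.09.
Then μ = 0.326 − (-0.3585)·0.09 = 0.36.

μ = 0.36, σ = 0.09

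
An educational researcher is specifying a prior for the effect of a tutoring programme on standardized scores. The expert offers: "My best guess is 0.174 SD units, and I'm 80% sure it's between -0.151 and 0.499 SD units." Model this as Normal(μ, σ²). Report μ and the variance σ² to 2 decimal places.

A symmetric 80% interval runs μ ± z·σ with z = 1.282.
Half-width = 0.325, so σ = 0.325/1.282 = 0.254 and σ² = 0.06.
μ is the stated best guess, 0.17.

μ = 0.17, σ² = 0.06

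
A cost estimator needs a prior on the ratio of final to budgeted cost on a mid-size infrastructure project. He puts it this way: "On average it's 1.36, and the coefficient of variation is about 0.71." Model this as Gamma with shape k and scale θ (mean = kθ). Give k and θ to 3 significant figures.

k ≈ 1.98, θ ≈ 0.686

For Gamma(k, scale θ): mean = kθ, variance = kθ², so CV = 1/√k.
CV = 0.71, hence k = 1/CV² = 1.98.
Then θ = mean/k = 1.36/1.98 = 0.686.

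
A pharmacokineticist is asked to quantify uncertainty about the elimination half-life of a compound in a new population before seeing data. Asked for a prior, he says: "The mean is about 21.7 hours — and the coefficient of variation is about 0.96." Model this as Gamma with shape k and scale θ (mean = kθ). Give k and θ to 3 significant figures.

k ≈ 1.09, θ ≈ 20

For Gamma(k, scale θ): mean = kθ, variance = kθ², so CV = 1/√k.
CV = 0.96, hence k = 1/CV² = 1.09.
Then θ = mean/k = 21.7/1.09 = 20.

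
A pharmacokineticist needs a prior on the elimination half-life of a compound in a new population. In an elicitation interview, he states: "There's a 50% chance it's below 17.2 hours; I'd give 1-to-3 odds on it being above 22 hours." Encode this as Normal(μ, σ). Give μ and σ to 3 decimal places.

μ = 17.200, σ = 7.116

The p-quantile of Normal(μ,σ) is μ + z_p·σ, with z_{0.5} = 0 and z_{0.75} = 0.6745.
Eliminate σ: μ = (z₂·x₁ − z₁·x₂)/(z₂ − z₁) = (0.6745·17.2 − (0)·22)/0.6745 = 17.200.
Then σ = (x₂ − x₁)/(z₂ − z₁) = (22 − 17.2)/0.6745 = 7.116.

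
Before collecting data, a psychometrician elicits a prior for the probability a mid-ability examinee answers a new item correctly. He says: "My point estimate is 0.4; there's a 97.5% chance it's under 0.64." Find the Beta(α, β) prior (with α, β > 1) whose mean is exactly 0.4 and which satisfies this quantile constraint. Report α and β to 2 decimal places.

With mean 0.4 fixed, write α = 0.4s, β = 0.6s where s = α+β.
Need P(θ < 0.64) = 0.975 under Beta(0.4s, 0.6s). Normal approximation: (q−m)/√(m(1−m)/s) ≈ z_{0.975} = 1.96, so s ≈ 0.4·0.6·(1.96)²/(0.64−0.4)² = 16.0.
At s = 16.0: P(θ<0.64) ≈ 0.974. Adjusting to match 0.975 gives s ≈ 16.15.
So α = 0.4·16.15 ≈ 6.46, β = 0.6·16.15 ≈ 9.69.

α ≈ 6.46, β ≈ 9.69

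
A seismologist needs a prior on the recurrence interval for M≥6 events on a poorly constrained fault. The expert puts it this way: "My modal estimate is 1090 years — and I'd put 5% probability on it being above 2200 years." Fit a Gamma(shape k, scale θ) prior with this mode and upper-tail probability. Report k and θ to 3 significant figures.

Gamma(k,θ) with k>1 has mode (k−1)θ, so θ = 1090/(k−1).
Need P(X < 2200) = 0.95 with θ tied to k this way. Start at k = 2, θ = 1090: P(X<2200) ≈ 0.599.
Too low — raise k to concentrate. Iterating converges to k ≈ 6.62.
Then θ = 1090/(6.62−1) ≈ 194.

k ≈ 6.62, θ ≈ 194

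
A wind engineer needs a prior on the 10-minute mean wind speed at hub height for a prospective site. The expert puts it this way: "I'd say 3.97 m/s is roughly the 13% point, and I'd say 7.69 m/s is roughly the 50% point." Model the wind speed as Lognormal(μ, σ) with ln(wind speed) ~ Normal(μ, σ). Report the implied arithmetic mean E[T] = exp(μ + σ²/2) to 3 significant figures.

E[T] ≈ 9.14 m/s

If T ~ Lognormal(μ,σ) then ln T ~ Normal(μ,σ), so the p-quantile of ln T is μ + z_p·σ.
ln(3.97) = 1.379 and ln(7.69) = 2.04; z_{0.13} = -1.126, z_{0.5} = 0.
σ = (2.04 − 1.379)/(0 − (-1.126)) = 0.587.
μ = 1.379 − (-1.126)·0.587 = 2.040.
E[T] = exp(μ + σ²/2) = exp(2.040 + 0.1723) = 9.14 m/s.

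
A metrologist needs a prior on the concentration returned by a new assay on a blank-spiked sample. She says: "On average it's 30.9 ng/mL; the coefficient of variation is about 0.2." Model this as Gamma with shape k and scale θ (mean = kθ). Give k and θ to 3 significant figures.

For Gamma(k, scale θ): mean = kθ, variance = kθ², so CV = 1/√k.
CV = 0.2, hence k = 1/CV² = 25.
Then θ = mean/k = 30.9/25 = 1.24.

k ≈ 25, θ ≈ 1.24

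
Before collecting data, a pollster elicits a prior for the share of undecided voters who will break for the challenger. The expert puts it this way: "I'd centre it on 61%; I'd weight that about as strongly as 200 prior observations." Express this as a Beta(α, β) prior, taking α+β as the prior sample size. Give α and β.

Under the effective-sample-size interpretation, Beta(α, β) has prior mean α/(α+β) and prior sample size α+β.
So α+β = 200 and α/(α+β) = 0.61, giving α = 0.61·200 = 122 and β = 200 − 122 = 78.

α = 122, β = 78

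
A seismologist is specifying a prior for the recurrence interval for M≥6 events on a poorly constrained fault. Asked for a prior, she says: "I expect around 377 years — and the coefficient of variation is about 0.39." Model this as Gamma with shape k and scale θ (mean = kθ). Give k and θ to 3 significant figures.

k ≈ 6.57, θ ≈ 57.3

For Gamma(k, scale θ): mean = kθ, variance = kθ², so CV = 1/√k.
CV = 0.39, hence k = 1/CV² = 6.57.
Then θ = mean/k = 377/6.57 = 57.3.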